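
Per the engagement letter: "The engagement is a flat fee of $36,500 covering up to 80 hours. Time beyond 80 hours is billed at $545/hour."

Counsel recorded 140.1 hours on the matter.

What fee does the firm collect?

$69,254.50

Flat fee: $36,500.00
Excess hours: 140.1 − 80 = 60.1
Overrun: 60.1 × $545 = $32,754.50
Total: $36,500.00 + $32,754.50 = $69,254.50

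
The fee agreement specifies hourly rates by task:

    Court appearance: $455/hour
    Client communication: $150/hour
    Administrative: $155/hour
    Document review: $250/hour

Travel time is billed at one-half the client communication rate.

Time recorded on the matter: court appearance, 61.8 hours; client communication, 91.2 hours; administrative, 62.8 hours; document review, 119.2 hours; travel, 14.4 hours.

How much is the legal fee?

$82,413.00

Court appearance: 61.8 × $455 = $28,119.00
Client communication: 91.2 × $150 = $13,680.00
Administrative: 62.8 × $155 = $9,734.00
Document review: 119.2 × $250 = $29,800.00
Subtotal: $28,119.00 + $13,680.00 + $9,734.00 + $29,800.00 = $81,333.00
Travel: 14.4 × ($150 ÷ 2) = 14.4 × $75.00 = $1,080.00
Total: $81,333.00 + $1,080.00 = $82,413.00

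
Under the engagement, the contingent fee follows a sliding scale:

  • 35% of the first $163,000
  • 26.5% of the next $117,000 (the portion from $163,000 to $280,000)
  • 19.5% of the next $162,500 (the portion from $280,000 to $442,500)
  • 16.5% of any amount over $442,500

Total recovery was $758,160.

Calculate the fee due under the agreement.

$171,826.40

First $163,000 at 35% = $57,050.00
Next $117,000 at 26.5% = $31,005.00
Next $162,500 at 19.5% = $31,687.50
Remaining $315,660 at 16.5% = $52,083.90
Fee: $57,050.00 + $31,005.00 + $31,687.50 + $52,083.90 = $171,826.40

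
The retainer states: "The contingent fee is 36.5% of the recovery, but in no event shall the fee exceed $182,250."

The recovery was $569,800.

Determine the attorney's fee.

36.5% of $569,800 = $207,977.00
That exceeds the $182,250 cap, so the fee is capped at $182,250.

$182,250.00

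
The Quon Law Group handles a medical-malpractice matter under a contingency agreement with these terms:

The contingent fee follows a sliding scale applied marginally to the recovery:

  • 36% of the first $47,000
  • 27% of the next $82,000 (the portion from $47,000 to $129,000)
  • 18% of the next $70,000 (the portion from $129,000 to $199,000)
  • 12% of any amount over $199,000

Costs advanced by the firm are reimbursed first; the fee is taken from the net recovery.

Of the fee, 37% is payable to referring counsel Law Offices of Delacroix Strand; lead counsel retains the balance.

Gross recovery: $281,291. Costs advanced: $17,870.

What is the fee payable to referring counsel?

$21,974.49

Fee base (net of costs): $281,291 − $17,870 = $263,421
First $47,000 at 36% = $16,920.00
Next $82,000 at 27% = $22,140.00
Next $70,000 at 18% = $12,600.00
Remaining $64,421 at 12% = $7,730.52
Fee: $16,920.00 + $22,140.00 + $12,600.00 + $7,730.52 = $59,390.52
Referral share: 37% of $59,390.52 = $21,974.49; lead counsel retains $59,390.52 − $21,974.49 = $37,416.03.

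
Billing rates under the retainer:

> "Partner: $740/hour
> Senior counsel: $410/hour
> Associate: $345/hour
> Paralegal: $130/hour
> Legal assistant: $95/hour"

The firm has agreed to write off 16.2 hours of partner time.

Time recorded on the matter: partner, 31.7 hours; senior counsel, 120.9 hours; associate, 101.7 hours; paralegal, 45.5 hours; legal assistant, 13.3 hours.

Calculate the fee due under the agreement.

Partner: 31.7 × $740 = $23,458.00
Senior counsel: 120.9 × $410 = $49,569.00
Associate: 101.7 × $345 = $35,086.50
Paralegal: 45.5 × $130 = $5,915.00
Legal assistant: 13.3 × $95 = $1,263.50
Subtotal: $115,292.00
Write-off: 16.2 × $740 = $11,988.00
Total: $115,292.00 − $11,988.00 = $103,304.00

$103,304.00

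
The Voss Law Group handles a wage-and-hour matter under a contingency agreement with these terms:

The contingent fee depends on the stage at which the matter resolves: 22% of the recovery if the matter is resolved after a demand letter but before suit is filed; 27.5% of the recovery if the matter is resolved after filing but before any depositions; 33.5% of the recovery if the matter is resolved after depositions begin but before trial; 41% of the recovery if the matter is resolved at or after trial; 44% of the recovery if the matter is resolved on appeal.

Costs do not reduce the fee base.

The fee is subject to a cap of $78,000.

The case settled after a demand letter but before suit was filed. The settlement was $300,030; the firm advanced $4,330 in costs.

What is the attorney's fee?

$66,006.60

Fee base is the gross recovery, $300,030; costs are reimbursed separately.
The matter settled after a demand letter but before suit was filed, so the 22% rate applies.
$300,030 × 22% = $66,006.60
$66,006.60 is under the $78,000 cap.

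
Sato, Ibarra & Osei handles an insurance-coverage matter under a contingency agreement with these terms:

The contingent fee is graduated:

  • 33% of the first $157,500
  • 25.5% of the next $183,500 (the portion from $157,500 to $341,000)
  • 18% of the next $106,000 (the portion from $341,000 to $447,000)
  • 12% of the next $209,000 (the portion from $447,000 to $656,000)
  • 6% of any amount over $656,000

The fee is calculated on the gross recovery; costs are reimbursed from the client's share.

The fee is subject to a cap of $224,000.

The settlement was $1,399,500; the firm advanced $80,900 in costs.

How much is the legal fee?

Fee base is the gross recovery, $1,399,500; costs are reimbursed separately.
First $157,500 at 33% = $51,975.00
Next $183,500 at 25.5% = $46,792.50
Next $106,000 at 18% = $19,080.00
Next $209,000 at 12% = $25,080.00
Remaining $743,500 at 6% = $44,610.00
Fee: $51,975.00 + $46,792.50 + $19,080.00 + $25,080.00 + $44,610.00 = $187,537.50
$187,537.50 is under the $224,000 cap.

$187,537.50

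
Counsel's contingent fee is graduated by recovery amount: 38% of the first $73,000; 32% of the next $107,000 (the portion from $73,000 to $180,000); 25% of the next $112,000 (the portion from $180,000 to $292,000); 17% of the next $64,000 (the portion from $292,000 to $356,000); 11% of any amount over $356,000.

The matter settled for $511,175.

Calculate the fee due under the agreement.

$117,929.25

First $73,000 at 38% = $27,740.00
Next $107,000 at 32% = $34,240.00
Next $112,000 at 25% = $28,000.00
Next $64,000 at 17% = $10,880.00
Remaining $155,175 at 11% = $17,069.25
Fee: $27,740.00 + $34,240.00 + $28,000.00 + $10,880.00 + $17,069.25 = $117,929.25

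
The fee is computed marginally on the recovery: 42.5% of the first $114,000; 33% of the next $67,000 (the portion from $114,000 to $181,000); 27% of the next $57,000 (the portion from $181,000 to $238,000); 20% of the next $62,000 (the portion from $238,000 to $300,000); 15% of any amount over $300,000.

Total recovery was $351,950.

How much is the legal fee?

$106,142.50

First $114,000 at 42.5% = $48,450.00
Next $67,000 at 33% = $22,110.00
Next $57,000 at 27% = $15,390.00
Next $62,000 at 20% = $12,400.00
Remaining $51,950 at 15% = $7,792.50
Fee: $48,450.00 + $22,110.00 + $15,390.00 + $12,400.00 + $7,792.50 = $106,142.50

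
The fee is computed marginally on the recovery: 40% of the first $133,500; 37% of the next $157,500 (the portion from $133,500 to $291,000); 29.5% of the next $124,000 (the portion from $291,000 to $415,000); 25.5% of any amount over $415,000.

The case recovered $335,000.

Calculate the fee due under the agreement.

$124,655.00

First $133,500 at 40% = $53,400.00
Next $157,500 at 37% = $58,275.00
Remaining $44,000 at 29.5% = $12,980.00
Fee: $53,400.00 + $58,275.00 + $12,980.00 = $124,655.00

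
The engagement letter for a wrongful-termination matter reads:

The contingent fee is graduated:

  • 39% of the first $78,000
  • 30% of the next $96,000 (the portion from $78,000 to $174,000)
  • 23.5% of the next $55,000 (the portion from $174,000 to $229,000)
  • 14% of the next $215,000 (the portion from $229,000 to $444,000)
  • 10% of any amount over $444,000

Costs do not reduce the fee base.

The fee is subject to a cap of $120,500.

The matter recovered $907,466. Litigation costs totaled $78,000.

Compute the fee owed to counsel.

Fee base is the gross recovery, $907,466; costs are reimbursed separately.
First $78,000 at 39% = $30,420.00
Next $96,000 at 30% = $28,800.00
Next $55,000 at 23.5% = $12,925.00
Next $215,000 at 14% = $30,100.00
Remaining $463,466 at 10% = $46,346.60
Fee: $30,420.00 + $28,800.00 + $12,925.00 + $30,100.00 + $46,346.60 = $148,591.60
$148,591.60 exceeds the $120,500 cap, so the fee is capped at $120,500.00.

$120,500.00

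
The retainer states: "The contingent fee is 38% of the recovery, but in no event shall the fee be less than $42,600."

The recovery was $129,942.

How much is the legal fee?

38% of $129,942 = $49,377.96
That exceeds the $42,600 minimum.

$49,377.96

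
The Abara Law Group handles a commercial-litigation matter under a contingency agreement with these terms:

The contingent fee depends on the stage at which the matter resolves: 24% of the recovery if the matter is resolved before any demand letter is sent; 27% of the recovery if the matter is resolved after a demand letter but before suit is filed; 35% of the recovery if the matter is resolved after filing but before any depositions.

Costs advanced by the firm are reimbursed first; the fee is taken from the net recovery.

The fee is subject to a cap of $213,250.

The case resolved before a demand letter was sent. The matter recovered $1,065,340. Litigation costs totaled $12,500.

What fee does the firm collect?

$213,250.00

Fee base (net of costs): $1,065,340 − $12,500 = $1,052,840
The matter resolved before a demand letter was sent, so the 24% rate applies.
$1,052,840 × 24% = $252,681.60
$252,681.60 exceeds the $213,250 cap, so the fee is capped at $213,250.00.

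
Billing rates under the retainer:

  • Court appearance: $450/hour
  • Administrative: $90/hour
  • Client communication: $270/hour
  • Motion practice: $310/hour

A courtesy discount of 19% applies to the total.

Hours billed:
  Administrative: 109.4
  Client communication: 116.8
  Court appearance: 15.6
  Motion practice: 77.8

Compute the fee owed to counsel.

Court appearance: 15.6 × $450 = $7,020.00
Administrative: 109.4 × $90 = $9,846.00
Client communication: 116.8 × $270 = $31,536.00
Motion practice: 77.8 × $310 = $24,118.00
Subtotal: $72,520.00
Less 19% discount: −$13,778.80
Total: $72,520.00 − $13,778.80 = $58,741.20

$58,741.20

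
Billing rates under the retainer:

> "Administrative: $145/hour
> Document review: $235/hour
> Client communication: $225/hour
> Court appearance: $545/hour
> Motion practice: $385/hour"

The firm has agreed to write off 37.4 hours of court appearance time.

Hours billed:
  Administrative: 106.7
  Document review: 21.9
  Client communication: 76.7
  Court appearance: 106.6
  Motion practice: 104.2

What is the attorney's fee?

$115,706.50

Administrative: 106.7 × $145 = $15,471.50
Document review: 21.9 × $235 = $5,146.50
Client communication: 76.7 × $225 = $17,257.50
Court appearance: 106.6 × $545 = $58,097.00
Motion practice: 104.2 × $385 = $40,117.00
Subtotal: $136,089.50
Write-off: 37.4 × $545 = $20,383.00
Total: $136,089.50 − $20,383.00 = $115,706.50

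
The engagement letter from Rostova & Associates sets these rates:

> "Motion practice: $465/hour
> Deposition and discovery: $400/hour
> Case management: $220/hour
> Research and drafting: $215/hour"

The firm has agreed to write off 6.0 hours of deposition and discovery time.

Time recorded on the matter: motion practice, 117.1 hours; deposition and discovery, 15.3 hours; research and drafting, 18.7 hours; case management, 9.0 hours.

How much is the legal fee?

Motion practice: 117.1 × $465 = $54,451.50
Deposition and discovery: 15.3 × $400 = $6,120.00
Case management: 9.0 × $220 = $1,980.00
Research and drafting: 18.7 × $215 = $4,020.50
Subtotal: $66,572.00
Write-off: 6.0 × $400 = $2,400.00
Total: $66,572.00 − $2,400.00 = $64,172.00

$64,172.00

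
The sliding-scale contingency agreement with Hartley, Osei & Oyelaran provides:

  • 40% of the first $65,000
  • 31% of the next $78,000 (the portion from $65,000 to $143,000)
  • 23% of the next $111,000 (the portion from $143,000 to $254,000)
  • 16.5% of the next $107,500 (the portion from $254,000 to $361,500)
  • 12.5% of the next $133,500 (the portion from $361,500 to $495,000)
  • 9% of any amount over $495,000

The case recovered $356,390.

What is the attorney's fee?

$92,604.35

First $65,000 at 40% = $26,000.00
Next $78,000 at 31% = $24,180.00
Next $111,000 at 23% = $25,530.00
Remaining $102,390 at 16.5% = $16,894.35
Fee: $26,000.00 + $24,180.00 + $25,530.00 + $16,894.35 = $92,604.35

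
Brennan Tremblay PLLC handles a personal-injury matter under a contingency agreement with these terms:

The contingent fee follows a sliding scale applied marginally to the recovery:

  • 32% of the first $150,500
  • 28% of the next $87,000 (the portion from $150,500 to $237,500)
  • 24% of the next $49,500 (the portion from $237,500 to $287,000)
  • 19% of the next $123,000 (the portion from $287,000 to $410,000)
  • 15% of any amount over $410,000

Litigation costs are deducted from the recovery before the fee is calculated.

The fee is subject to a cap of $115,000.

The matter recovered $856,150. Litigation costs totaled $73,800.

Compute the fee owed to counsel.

$115,000.00

Fee base (net of costs): $856,150 − $73,800 = $782,350
First $150,500 at 32% = $48,160.00
Next $87,000 at 28% = $24,360.00
Next $49,500 at 24% = $11,880.00
Next $123,000 at 19% = $23,370.00
Remaining $372,350 at 15% = $55,852.50
Fee: $48,160.00 + $24,360.00 + $11,880.00 + $23,370.00 + $55,852.50 = $163,622.50
$163,622.50 exceeds the $115,000 cap, so the fee is capped at $115,000.00.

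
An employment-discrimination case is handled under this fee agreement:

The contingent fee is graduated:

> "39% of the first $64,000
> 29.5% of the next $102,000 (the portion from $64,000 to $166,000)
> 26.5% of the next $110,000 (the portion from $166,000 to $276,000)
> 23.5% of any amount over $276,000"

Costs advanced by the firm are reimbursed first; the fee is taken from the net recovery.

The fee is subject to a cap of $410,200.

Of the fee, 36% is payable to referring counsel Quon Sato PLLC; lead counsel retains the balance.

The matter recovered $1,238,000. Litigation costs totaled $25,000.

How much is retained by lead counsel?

$194,812.80

Fee base (net of costs): $1,238,000 − $25,000 = $1,213,000
First $64,000 at 39% = $24,960.00
Next $102,000 at 29.5% = $30,090.00
Next $110,000 at 26.5% = $29,150.00
Remaining $937,000 at 23.5% = $220,195.00
Fee: $24,960.00 + $30,090.00 + $29,150.00 + $220,195.00 = $304,395.00
$304,395.00 is under the $410,200 cap.
Referral share: 36% of $304,395.00 = $109,582.20; lead counsel retains $304,395.00 − $109,582.20 = $194,812.80.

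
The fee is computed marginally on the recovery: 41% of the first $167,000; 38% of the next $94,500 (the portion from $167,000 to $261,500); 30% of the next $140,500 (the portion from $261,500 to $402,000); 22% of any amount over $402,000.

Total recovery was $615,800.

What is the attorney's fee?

First $167,000 at 41% = $68,470.00
Next $94,500 at 38% = $35,910.00
Next $140,500 at 30% = $42,150.00
Remaining $213,800 at 22% = $47,036.00
Fee: $68,470.00 + $35,910.00 + $42,150.00 + $47,036.00 = $193,566.00

$193,566.00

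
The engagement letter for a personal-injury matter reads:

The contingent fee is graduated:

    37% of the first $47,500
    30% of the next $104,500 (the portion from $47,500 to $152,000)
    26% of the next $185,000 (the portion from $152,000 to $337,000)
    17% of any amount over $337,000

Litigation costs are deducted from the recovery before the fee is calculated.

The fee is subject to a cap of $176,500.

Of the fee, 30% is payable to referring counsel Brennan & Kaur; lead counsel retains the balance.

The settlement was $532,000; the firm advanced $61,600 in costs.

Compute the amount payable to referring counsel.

$35,910.90

Fee base (net of costs): $532,000 − $61,600 = $470,400
First $47,500 at 37% = $17,575.00
Next $104,500 at 30% = $31,350.00
Next $185,000 at 26% = $48,100.00
Remaining $133,400 at 17% = $22,678.00
Fee: $17,575.00 + $31,350.00 + $48,100.00 + $22,678.00 = $119,703.00
$119,703.00 is under the $176,500 cap.
Referral share: 30% of $119,703.00 = $35,910.90; lead counsel retains $119,703.00 − $35,910.90 = $83,792.10.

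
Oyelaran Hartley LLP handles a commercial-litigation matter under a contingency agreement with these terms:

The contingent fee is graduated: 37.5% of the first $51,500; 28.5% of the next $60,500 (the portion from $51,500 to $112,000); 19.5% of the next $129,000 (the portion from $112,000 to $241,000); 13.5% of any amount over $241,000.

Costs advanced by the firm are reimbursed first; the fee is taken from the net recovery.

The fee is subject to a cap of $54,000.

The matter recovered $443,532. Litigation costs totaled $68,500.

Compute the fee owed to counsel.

Fee base (net of costs): $443,532 − $68,500 = $375,032
First $51,500 at 37.5% = $19,312.50
Next $60,500 at 28.5% = $17,242.50
Next $129,000 at 19.5% = $25,155.00
Remaining $134,032 at 13.5% = $18,094.32
Fee: $19,312.50 + $17,242.50 + $25,155.00 + $18,094.32 = $79,804.32
$79,804.32 exceeds the $54,000 cap, so the fee is capped at $54,000.00.

$54,000.00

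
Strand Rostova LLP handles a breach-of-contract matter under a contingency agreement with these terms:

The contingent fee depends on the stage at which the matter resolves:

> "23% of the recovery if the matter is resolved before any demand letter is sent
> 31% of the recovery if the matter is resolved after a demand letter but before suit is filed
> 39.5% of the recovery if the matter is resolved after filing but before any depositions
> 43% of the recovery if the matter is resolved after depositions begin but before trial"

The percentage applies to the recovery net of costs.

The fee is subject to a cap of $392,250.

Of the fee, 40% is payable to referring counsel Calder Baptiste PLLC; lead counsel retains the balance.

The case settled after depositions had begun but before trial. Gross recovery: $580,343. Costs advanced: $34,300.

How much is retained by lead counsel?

$140,879.09

Fee base (net of costs): $580,343 − $34,300 = $546,043
The matter settled after depositions had begun but before trial, so the 43% rate applies.
$546,043 × 43% = $234,798.49
$234,798.49 is under the $392,250 cap.
Referral share: 40% of $234,798.49 = $93,919.40; lead counsel retains $234,798.49 − $93,919.40 = $140,879.09.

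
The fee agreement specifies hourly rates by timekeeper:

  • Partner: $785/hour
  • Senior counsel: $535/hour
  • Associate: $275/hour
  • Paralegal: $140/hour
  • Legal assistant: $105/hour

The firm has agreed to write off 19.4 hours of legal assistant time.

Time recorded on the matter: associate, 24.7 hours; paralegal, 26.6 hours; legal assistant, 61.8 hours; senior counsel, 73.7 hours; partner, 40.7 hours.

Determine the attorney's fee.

$86,347.50

Partner: 40.7 × $785 = $31,949.50
Senior counsel: 73.7 × $535 = $39,429.50
Associate: 24.7 × $275 = $6,792.50
Paralegal: 26.6 × $140 = $3,724.00
Legal assistant: 61.8 × $105 = $6,489.00
Subtotal: $88,384.50
Write-off: 19.4 × $105 = $2,037.00
Total: $88,384.50 − $2,037.00 = $86,347.50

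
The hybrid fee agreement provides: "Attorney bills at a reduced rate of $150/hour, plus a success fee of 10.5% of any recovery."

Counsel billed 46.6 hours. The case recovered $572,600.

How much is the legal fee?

$67,113.00

Hourly: 46.6 × $150 = $6,990.00
Success fee: 10.5% of $572,600 = $60,123.00
Total: $6,990.00 + $60,123.00 = $67,113.00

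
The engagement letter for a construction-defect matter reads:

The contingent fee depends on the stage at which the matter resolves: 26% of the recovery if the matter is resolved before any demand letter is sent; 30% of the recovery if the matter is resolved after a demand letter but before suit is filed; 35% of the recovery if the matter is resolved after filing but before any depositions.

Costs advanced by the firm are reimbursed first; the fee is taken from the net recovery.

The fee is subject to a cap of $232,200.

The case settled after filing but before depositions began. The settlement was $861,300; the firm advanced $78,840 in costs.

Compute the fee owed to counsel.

$232,200.00

Fee base (net of costs): $861,300 − $78,840 = $782,460
The matter settled after filing but before depositions began, so the 35% rate applies.
$782,460 × 35% = $273,861.00
$273,861.00 exceeds the $232,200 cap, so the fee is capped at $232,200.00.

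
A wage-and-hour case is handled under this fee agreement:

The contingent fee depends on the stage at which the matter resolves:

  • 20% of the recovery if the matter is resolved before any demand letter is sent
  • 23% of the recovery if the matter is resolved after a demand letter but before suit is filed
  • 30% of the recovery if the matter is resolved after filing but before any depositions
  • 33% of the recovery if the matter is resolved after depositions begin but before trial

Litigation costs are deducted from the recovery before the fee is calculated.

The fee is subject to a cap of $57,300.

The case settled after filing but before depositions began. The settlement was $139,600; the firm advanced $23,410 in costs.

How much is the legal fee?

Fee base (net of costs): $139,600 − $23,410 = $116,190
The matter settled after filing but before depositions began, so the 30% rate applies.
$116,190 × 30% = $34,857.00
$34,857.00 is under the $57,300 cap.

$34,857.00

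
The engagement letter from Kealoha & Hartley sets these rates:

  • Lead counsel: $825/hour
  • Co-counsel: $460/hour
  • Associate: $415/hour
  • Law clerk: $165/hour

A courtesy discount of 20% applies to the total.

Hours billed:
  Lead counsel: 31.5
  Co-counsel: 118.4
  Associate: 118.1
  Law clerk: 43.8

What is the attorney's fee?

Lead counsel: 31.5 × $825 = $25,987.50
Co-counsel: 118.4 × $460 = $54,464.00
Associate: 118.1 × $415 = $49,011.50
Law clerk: 43.8 × $165 = $7,227.00
Subtotal: $136,690.00
Less 20% discount: −$27,338.00
Total: $136,690.00 − $27,338.00 = $109,352.00

$109,352.00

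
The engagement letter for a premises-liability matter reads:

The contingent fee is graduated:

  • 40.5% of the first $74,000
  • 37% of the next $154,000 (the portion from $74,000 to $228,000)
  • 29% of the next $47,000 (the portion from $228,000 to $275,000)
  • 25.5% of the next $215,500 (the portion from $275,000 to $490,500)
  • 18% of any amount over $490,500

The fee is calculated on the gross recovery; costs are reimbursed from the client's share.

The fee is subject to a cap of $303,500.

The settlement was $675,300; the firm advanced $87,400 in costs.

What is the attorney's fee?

Fee base is the gross recovery, $675,300; costs are reimbursed separately.
First $74,000 at 40.5% = $29,970.00
Next $154,000 at 37% = $56,980.00
Next $47,000 at 29% = $13,630.00
Next $215,500 at 25.5% = $54,952.50
Remaining $184,800 at 18% = $33,264.00
Fee: $29,970.00 + $56,980.00 + $13,630.00 + $54,952.50 + $33,264.00 = $188,796.50
$188,796.50 is under the $303,500 cap.

$188,796.50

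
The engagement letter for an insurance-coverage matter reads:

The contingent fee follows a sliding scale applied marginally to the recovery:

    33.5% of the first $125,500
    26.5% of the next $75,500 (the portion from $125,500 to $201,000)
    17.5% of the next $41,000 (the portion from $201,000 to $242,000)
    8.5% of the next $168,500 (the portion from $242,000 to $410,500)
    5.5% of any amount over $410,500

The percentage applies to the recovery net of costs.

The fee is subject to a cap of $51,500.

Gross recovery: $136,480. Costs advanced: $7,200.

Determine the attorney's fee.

$43,044.20

Fee base (net of costs): $136,480 − $7,200 = $129,280
First $125,500 at 33.5% = $42,042.50
Remaining $3,780 at 26.5% = $1,001.70
Fee: $42,042.50 + $1,001.70 = $43,044.20
$43,044.20 is under the $51,500 cap.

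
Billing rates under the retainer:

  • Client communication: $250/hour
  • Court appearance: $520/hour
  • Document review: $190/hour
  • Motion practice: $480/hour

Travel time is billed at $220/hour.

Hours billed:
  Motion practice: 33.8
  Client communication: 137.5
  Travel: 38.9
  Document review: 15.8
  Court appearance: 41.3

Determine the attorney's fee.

Client communication: 137.5 × $250 = $34,375.00
Court appearance: 41.3 × $520 = $21,476.00
Document review: 15.8 × $190 = $3,002.00
Motion practice: 33.8 × $480 = $16,224.00
Subtotal: $34,375.00 + $21,476.00 + $3,002.00 + $16,224.00 = $75,077.00
Travel: 38.9 × $220 = $8,558.00
Total: $75,077.00 + $8,558.00 = $83,635.00

$83,635.00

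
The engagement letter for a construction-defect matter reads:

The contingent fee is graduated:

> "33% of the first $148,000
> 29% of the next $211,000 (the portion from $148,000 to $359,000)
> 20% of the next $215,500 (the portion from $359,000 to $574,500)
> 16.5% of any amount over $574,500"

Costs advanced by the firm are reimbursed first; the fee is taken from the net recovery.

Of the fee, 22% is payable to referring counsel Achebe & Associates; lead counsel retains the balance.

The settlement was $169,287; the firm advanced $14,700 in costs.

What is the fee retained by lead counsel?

Fee base (net of costs): $169,287 − $14,700 = $154,587
First $148,000 at 33% = $48,840.00
Remaining $6,587 at 29% = $1,910.23
Fee: $48,840.00 + $1,910.23 = $50,750.23
Referral share: 22% of $50,750.23 = $11,165.05; lead counsel retains $50,750.23 − $11,165.05 = $39,585.18.

$39,585.18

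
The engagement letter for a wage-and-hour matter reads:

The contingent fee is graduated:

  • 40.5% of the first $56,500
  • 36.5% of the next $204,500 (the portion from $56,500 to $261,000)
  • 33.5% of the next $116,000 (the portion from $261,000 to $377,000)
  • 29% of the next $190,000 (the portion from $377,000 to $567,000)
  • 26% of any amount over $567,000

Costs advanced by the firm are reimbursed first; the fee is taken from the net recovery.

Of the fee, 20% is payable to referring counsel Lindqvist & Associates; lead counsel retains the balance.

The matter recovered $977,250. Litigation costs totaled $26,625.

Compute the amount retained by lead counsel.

$232,982.00

Fee base (net of costs): $977,250 − $26,625 = $950,625
First $56,500 at 40.5% = $22,882.50
Next $204,500 at 36.5% = $74,642.50
Next $116,000 at 33.5% = $38,860.00
Next $190,000 at 29% = $55,100.00
Remaining $383,625 at 26% = $99,742.50
Fee: $22,882.50 + $74,642.50 + $38,860.00 + $55,100.00 + $99,742.50 = $291,227.50
Referral share: 20% of $291,227.50 = $58,245.50; lead counsel retains $291,227.50 − $58,245.50 = $232,982.00.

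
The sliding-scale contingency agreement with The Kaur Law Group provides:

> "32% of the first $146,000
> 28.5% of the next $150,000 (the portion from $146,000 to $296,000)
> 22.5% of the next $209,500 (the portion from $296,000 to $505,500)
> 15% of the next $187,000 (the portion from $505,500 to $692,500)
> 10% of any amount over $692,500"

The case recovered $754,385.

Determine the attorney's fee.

First $146,000 at 32% = $46,720.00
Next $150,000 at 28.5% = $42,750.00
Next $209,500 at 22.5% = $47,137.50
Next $187,000 at 15% = $28,050.00
Remaining $61,885 at 10% = $6,188.50
Fee: $46,720.00 + $42,750.00 + $47,137.50 + $28,050.00 + $6,188.50 = $170,846.00

$170,846.00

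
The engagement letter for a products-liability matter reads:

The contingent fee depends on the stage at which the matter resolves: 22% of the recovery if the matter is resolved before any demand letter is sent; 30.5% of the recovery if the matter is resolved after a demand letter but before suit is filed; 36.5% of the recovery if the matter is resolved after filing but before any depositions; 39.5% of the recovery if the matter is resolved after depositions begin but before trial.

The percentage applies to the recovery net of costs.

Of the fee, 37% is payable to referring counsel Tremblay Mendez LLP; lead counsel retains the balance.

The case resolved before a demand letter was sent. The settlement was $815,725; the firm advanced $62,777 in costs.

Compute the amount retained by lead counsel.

Fee base (net of costs): $815,725 − $62,777 = $752,948
The matter resolved before a demand letter was sent, so the 22% rate applies.
$752,948 × 22% = $165,648.56
Referral share: 37% of $165,648.56 = $61,289.97; lead counsel retains $165,648.56 − $61,289.97 = $104,358.59.

$104,358.59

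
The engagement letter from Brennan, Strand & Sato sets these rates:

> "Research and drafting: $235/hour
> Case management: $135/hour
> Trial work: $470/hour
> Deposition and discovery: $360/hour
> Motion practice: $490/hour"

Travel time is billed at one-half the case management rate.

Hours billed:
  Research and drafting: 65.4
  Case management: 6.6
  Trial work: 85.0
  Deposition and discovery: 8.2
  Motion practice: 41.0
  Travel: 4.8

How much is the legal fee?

$79,576.00

Research and drafting: 65.4 × $235 = $15,369.00
Case management: 6.6 × $135 = $891.00
Trial work: 85.0 × $470 = $39,950.00
Deposition and discovery: 8.2 × $360 = $2,952.00
Motion practice: 41.0 × $490 = $20,090.00
Subtotal: $15,369.00 + $891.00 + $39,950.00 + $2,952.00 + $20,090.00 = $79,252.00
Travel: 4.8 × ($135 ÷ 2) = 4.8 × $67.50 = $324.00
Total: $79,252.00 + $324.00 = $79,576.00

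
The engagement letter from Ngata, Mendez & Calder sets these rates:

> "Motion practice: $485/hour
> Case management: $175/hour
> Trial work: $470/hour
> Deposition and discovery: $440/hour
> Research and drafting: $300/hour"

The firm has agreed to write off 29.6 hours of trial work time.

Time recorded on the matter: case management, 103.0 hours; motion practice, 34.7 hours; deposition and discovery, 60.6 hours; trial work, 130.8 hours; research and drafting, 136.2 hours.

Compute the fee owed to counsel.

$149,942.50

Motion practice: 34.7 × $485 = $16,829.50
Case management: 103.0 × $175 = $18,025.00
Trial work: 130.8 × $470 = $61,476.00
Deposition and discovery: 60.6 × $440 = $26,664.00
Research and drafting: 136.2 × $300 = $40,860.00
Subtotal: $163,854.50
Write-off: 29.6 × $470 = $13,912.00
Total: $163,854.50 − $13,912.00 = $149,942.50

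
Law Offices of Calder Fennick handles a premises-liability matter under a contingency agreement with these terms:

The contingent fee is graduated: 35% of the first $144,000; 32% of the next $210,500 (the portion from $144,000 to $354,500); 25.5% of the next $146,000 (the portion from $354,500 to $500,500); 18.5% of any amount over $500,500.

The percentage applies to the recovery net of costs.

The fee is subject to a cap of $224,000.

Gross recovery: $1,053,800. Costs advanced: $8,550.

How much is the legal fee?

Fee base (net of costs): $1,053,800 − $8,550 = $1,045,250
First $144,000 at 35% = $50,400.00
Next $210,500 at 32% = $67,360.00
Next $146,000 at 25.5% = $37,230.00
Remaining $544,750 at 18.5% = $100,778.75
Fee: $50,400.00 + $67,360.00 + $37,230.00 + $100,778.75 = $255,768.75
$255,768.75 exceeds the $224,000 cap, so the fee is capped at $224,000.00.

$224,000.00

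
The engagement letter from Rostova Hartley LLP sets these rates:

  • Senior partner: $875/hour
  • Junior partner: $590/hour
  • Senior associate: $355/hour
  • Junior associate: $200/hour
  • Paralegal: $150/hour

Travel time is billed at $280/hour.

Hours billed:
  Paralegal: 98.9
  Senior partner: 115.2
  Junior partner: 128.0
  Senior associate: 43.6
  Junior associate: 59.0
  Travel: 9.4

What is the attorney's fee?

Senior partner: 115.2 × $875 = $100,800.00
Junior partner: 128.0 × $590 = $75,520.00
Senior associate: 43.6 × $355 = $15,478.00
Junior associate: 59.0 × $200 = $11,800.00
Paralegal: 98.9 × $150 = $14,835.00
Subtotal: $100,800.00 + $75,520.00 + $15,478.00 + $11,800.00 + $14,835.00 = $218,433.00
Travel: 9.4 × $280 = $2,632.00
Total: $218,433.00 + $2,632.00 = $221,065.00

$221,065.00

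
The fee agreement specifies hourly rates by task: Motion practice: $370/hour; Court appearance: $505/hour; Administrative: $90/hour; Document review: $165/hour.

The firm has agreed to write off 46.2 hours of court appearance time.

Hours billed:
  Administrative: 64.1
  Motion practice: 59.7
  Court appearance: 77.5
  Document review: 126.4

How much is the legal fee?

$64,520.50

Motion practice: 59.7 × $370 = $22,089.00
Court appearance: 77.5 × $505 = $39,137.50
Administrative: 64.1 × $90 = $5,769.00
Document review: 126.4 × $165 = $20,856.00
Subtotal: $87,851.50
Write-off: 46.2 × $505 = $23,331.00
Total: $87,851.50 − $23,331.00 = $64,520.50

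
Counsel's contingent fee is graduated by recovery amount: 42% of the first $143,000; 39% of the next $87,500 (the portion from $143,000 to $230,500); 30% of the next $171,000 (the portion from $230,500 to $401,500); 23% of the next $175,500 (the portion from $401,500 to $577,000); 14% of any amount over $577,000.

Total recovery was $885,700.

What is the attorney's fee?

$229,068.00

First $143,000 at 42% = $60,060.00
Next $87,500 at 39% = $34,125.00
Next $171,000 at 30% = $51,300.00
Next $175,500 at 23% = $40,365.00
Remaining $308,700 at 14% = $43,218.00
Fee: $60,060.00 + $34,125.00 + $51,300.00 + $40,365.00 + $43,218.00 = $229,068.00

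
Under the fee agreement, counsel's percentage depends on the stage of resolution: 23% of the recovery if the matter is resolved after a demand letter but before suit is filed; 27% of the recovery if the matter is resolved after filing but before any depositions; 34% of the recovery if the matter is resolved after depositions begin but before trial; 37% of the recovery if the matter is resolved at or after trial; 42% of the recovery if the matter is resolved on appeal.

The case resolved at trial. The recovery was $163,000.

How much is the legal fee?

$60,310.00

The matter resolved at trial, so the 37% rate applies.
$163,000 × 37% = $60,310.00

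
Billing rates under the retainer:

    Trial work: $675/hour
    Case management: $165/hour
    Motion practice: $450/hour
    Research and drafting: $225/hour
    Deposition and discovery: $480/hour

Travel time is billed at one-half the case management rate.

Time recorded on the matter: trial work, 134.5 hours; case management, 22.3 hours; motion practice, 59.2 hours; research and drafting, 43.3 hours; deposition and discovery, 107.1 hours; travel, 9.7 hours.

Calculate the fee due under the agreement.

$183,057.75

Trial work: 134.5 × $675 = $90,787.50
Case management: 22.3 × $165 = $3,679.50
Motion practice: 59.2 × $450 = $26,640.00
Research and drafting: 43.3 × $225 = $9,742.50
Deposition and discovery: 107.1 × $480 = $51,408.00
Subtotal: $90,787.50 + $3,679.50 + $26,640.00 + $9,742.50 + $51,408.00 = $182,257.50
Travel: 9.7 × ($165 ÷ 2) = 9.7 × $82.50 = $800.25
Total: $182,257.50 + $800.25 = $183,057.75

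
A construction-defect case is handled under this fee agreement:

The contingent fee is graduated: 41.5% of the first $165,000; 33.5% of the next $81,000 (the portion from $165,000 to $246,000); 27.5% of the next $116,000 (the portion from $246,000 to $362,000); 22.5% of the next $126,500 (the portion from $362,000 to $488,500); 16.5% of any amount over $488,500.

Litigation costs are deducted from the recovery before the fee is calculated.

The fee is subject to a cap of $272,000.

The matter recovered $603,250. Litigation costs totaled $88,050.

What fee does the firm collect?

Fee base (net of costs): $603,250 − $88,050 = $515,200
First $165,000 at 41.5% = $68,475.00
Next $81,000 at 33.5% = $27,135.00
Next $116,000 at 27.5% = $31,900.00
Next $126,500 at 22.5% = $28,462.50
Remaining $26,700 at 16.5% = $4,405.50
Fee: $68,475.00 + $27,135.00 + $31,900.00 + $28,462.50 + $4,405.50 = $160,378.00
$160,378.00 is under the $272,000 cap.

$160,378.00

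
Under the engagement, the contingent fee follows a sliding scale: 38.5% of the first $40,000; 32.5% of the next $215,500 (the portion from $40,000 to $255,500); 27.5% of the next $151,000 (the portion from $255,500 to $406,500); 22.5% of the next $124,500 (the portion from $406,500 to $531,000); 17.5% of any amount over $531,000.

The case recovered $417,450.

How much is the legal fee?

$129,426.25

First $40,000 at 38.5% = $15,400.00
Next $215,500 at 32.5% = $70,037.50
Next $151,000 at 27.5% = $41,525.00
Remaining $10,950 at 22.5% = $2,463.75
Fee: $15,400.00 + $70,037.50 + $41,525.00 + $2,463.75 = $129,426.25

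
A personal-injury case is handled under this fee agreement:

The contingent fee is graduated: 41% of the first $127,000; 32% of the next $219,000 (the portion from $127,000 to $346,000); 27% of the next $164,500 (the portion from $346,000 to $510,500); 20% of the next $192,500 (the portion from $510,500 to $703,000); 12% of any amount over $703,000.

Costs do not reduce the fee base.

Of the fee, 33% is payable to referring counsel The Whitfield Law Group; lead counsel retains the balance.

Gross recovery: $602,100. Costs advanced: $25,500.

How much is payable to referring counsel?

Fee base is the gross recovery, $602,100; costs are reimbursed separately.
First $127,000 at 41% = $52,070.00
Next $219,000 at 32% = $70,080.00
Next $164,500 at 27% = $44,415.00
Remaining $91,600 at 20% = $18,320.00
Fee: $52,070.00 + $70,080.00 + $44,415.00 + $18,320.00 = $184,885.00
Referral share: 33% of $184,885.00 = $61,012.05; lead counsel retains $184,885.00 − $61,012.05 = $123,872.95.

$61,012.05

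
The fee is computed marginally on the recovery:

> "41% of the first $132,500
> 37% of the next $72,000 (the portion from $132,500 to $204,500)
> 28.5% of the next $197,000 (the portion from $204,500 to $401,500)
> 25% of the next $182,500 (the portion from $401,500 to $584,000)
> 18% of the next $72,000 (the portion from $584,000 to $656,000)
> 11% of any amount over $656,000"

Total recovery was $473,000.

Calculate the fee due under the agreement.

First $132,500 at 41% = $54,325.00
Next $72,000 at 37% = $26,640.00
Next $197,000 at 28.5% = $56,145.00
Remaining $71,500 at 25% = $17,875.00
Fee: $54,325.00 + $26,640.00 + $56,145.00 + $17,875.00 = $154,985.00

$154,985.00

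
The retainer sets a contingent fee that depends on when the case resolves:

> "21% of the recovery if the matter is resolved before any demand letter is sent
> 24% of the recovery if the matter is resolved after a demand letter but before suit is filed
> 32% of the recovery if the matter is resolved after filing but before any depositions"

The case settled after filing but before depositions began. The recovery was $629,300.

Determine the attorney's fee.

The matter settled after filing but before depositions began, so the 32% rate applies.
$629,300 × 32% = $201,376.00

$201,376.00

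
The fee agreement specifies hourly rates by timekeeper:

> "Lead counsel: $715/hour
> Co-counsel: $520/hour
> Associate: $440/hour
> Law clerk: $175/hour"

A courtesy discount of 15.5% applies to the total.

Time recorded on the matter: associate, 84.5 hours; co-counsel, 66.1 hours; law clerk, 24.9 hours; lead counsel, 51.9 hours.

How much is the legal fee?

Lead counsel: 51.9 × $715 = $37,108.50
Co-counsel: 66.1 × $520 = $34,372.00
Associate: 84.5 × $440 = $37,180.00
Law clerk: 24.9 × $175 = $4,357.50
Subtotal: $113,018.00
Less 15.5% discount: −$17,517.79
Total: $113,018.00 − $17,517.79 = $95,500.21

$95,500.21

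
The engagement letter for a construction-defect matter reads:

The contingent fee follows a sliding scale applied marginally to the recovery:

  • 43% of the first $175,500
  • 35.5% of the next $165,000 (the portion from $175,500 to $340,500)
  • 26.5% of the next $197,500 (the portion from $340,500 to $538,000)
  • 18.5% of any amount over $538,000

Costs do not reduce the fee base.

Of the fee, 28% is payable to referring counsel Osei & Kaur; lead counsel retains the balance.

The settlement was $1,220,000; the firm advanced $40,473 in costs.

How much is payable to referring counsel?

$87,513.30

Fee base is the gross recovery, $1,220,000; costs are reimbursed separately.
First $175,500 at 43% = $75,465.00
Next $165,000 at 35.5% = $58,575.00
Next $197,500 at 26.5% = $52,337.50
Remaining $682,000 at 18.5% = $126,170.00
Fee: $75,465.00 + $58,575.00 + $52,337.50 + $126,170.00 = $312,547.50
Referral share: 28% of $312,547.50 = $87,513.30; lead counsel retains $312,547.50 − $87,513.30 = $225,034.20.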